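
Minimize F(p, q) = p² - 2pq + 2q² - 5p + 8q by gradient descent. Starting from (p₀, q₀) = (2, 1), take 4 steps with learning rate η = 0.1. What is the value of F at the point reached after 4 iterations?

∇F = (2p - 2q - 5, -2p + 4q + 8)
(p₁, q₁) = (2, 1) − 0.1·(-3, 8) = (2.3, 0.2)
(p₂, q₂) = (2.3, 0.2) − 0.1·(-0.8, 4.2) = (2.38, -0.22)
(p₃, q₃) = (2.38, -0.22) − 0.1·(0.2, 2.36) = (2.36, -0.456)
(p₄, q₄) = (2.36, -0.456) − 0.1·(0.632, 1.456) = (2.2968, -0.6016)
F(2.2968, -0.6016) = -7.53415488

-7.53415488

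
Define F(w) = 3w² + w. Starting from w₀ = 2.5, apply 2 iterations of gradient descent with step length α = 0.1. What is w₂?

F′(w) = 6w + 1
Step 1: F′(2.5) = 16; w₁ = 2.5 − 0.1·16 = 0.9
Step 2: F′(0.9) = 6.4; w₂ = 0.9 − 0.1·6.4 = 0.26

0.26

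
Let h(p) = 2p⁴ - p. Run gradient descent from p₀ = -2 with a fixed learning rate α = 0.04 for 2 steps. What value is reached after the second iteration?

h′(p) = 8p³ - 1
p₁ = -2 − 0.04·(-65) = 0.6
p₂ = 0.6 − 0.04·0.728 = 0.57088

0.57088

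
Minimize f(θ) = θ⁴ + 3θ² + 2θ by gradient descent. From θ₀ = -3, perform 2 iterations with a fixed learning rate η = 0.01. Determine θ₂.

-1.45632896

f′(θ) = 4θ³ + 6θ + 2
θ₁ = -3 − 0.01·(-124) = -1.76
θ₂ = -1.76 − 0.01·(-30.367104) = -1.45632896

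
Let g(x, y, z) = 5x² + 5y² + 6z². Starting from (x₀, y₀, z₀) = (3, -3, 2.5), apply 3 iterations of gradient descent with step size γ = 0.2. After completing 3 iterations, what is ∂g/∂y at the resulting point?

30

∇g = (10x, 10y, 12z)
Step 1: at (3, -3, 2.5), ∇g = (30, -30, 30) → (3, -3, 2.5) − 0.2·(30, -30, 30) = (-3, 3, -3.5)
Step 2: at (-3, 3, -3.5), ∇g = (-30, 30, -42) → (-3, 3, -3.5) − 0.2·(-30, 30, -42) = (3, -3, 4.9)
Step 3: at (3, -3, 4.9), ∇g = (30, -30, 58.8) → (3, -3, 4.9) − 0.2·(30, -30, 58.8) = (-3, 3, -6.86)
∂g/∂y at (-3, 3, -6.86) = 30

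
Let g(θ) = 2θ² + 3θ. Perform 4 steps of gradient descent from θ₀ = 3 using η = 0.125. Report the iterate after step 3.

-0.28125

g′(θ) = 4θ + 3
θ₁ = 3 − 0.125·15 = 1.125
θ₂ = 1.125 − 0.125·7.5 = 0.1875
θ₃ = 0.1875 − 0.125·3.75 = -0.28125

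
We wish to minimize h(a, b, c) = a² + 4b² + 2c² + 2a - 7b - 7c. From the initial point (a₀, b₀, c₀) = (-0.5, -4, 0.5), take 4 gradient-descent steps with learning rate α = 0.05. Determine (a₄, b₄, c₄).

(-0.67195, 0.2432, 1.238)

∇h = (2a + 2, 8b - 7, 4c - 7)
(a₁, b₁, c₁) = (-0.5, -4, 0.5) − 0.05·(1, -39, -5) = (-0.55, -2.05, 0.75)
(a₂, b₂, c₂) = (-0.55, -2.05, 0.75) − 0.05·(0.9, -23.4, -4) = (-0.595, -0.88, 0.95)
(a₃, b₃, c₃) = (-0.595, -0.88, 0.95) − 0.05·(0.81, -14.04, -3.2) = (-0.6355, -0.178, 1.11)
(a₄, b₄, c₄) = (-0.6355, -0.178, 1.11) − 0.05·(0.729, -8.424, -2.56) = (-0.67195, 0.2432, 1.238)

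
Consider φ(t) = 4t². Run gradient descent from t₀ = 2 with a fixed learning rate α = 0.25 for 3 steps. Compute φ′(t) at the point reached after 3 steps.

-16

φ′(t) = 8t
t₁ = 2 − 0.25·16 = -2
t₂ = -2 − 0.25·(-16) = 2
t₃ = 2 − 0.25·16 = -2
φ′(t) at (-2) = -16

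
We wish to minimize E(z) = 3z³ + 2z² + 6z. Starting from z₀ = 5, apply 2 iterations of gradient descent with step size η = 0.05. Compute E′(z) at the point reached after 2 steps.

9088.924208890625

E′(z) = 9z² + 4z + 6
z₁ = 5 − 0.05·251 = -7.55
z₂ = -7.55 − 0.05·488.8225 = -31.991125
E′(z) at (-31.991125) = 9088.924208890625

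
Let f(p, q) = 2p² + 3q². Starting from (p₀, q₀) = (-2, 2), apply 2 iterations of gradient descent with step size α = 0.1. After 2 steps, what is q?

0.32

∇f = (4p, 6q)
(p₁, q₁) = (-2, 2) − 0.1·(-8, 12) = (-1.2, 0.8)
(p₂, q₂) = (-1.2, 0.8) − 0.1·(-4.8, 4.8) = (-0.72, 0.32)
q = 0.32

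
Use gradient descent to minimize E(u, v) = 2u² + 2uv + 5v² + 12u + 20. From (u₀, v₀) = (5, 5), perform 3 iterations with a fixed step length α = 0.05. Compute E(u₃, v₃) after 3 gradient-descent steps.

∇E = (4u + 2v + 12, 2u + 10v)
Step 1: at (5, 5), ∇E = (42, 60) → (5, 5) − 0.05·(42, 60) = (2.9, 2)
Step 2: at (2.9, 2), ∇E = (27.6, 25.8) → (2.9, 2) − 0.05·(27.6, 25.8) = (1.52, 0.71)
Step 3: at (1.52, 0.71), ∇E = (19.5, 10.14) → (1.52, 0.71) − 0.05·(19.5, 10.14) = (0.545, 0.203)
E(0.545, 0.203) = 27.561365

27.561365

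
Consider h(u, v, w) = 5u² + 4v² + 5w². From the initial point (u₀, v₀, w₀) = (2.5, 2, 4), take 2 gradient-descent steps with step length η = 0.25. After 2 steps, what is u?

5.625

∇h = (10u, 8v, 10w)
Step 1: at (2.5, 2, 4), ∇h = (25, 16, 40) → (2.5, 2, 4) − 0.25·(25, 16, 40) = (-3.75, -2, -6)
Step 2: at (-3.75, -2, -6), ∇h = (-37.5, -16, -60) → (-3.75, -2, -6) − 0.25·(-37.5, -16, -60) = (5.625, 2, 9)
u = 5.625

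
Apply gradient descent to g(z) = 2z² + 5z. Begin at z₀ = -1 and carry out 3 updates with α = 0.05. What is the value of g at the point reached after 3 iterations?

g′(z) = 4z + 5
z₁ = -1 − 0.05·1 = -1.05
z₂ = -1.05 − 0.05·0.8 = -1.09
z₃ = -1.09 − 0.05·0.64 = -1.122
g(-1.122) = -3.092232

-3.092232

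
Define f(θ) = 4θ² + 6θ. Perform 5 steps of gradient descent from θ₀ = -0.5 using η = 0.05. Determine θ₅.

f′(θ) = 8θ + 6
Step 1: f′(-0.5) = 2; θ₁ = -0.5 − 0.05·2 = -0.6
Step 2: f′(-0.6) = 1.2; θ₂ = -0.6 − 0.05·1.2 = -0.66
Step 3: f′(-0.66) = 0.72; θ₃ = -0.66 − 0.05·0.72 = -0.696
Step 4: f′(-0.696) = 0.432; θ₄ = -0.696 − 0.05·0.432 = -0.7176
Step 5: f′(-0.7176) = 0.2592; θ₅ = -0.7176 − 0.05·0.2592 = -0.73056

-0.73056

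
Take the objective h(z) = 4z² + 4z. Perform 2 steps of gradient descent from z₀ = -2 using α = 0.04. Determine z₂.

-1.1936

h′(z) = 8z + 4
Step 1: h′(-2) = -12; z₁ = -2 − 0.04·(-12) = -1.52
Step 2: h′(-1.52) = -8.16; z₂ = -1.52 − 0.04·(-8.16) = -1.1936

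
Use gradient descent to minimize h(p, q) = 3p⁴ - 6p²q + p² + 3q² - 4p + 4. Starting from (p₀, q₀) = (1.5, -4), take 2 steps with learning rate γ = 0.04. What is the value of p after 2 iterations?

13.43728128

∇h = (12p³ - 12pq + 2p - 4, -6p² + 6q)
(p₁, q₁) = (1.5, -4) − 0.04·(111.5, -37.5) = (-2.96, -2.5)
(p₂, q₂) = (-2.96, -2.5) − 0.04·(-409.932032, -67.5696) = (13.43728128, 0.202784)
p = 13.43728128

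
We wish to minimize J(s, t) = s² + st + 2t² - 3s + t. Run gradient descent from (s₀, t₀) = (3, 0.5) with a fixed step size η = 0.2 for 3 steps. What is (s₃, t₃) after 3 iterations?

(2.032, -0.784)

∇J = (2s + t - 3, s + 4t + 1)
Step 1: at (3, 0.5), ∇J = (3.5, 6) → (3, 0.5) − 0.2·(3.5, 6) = (2.3, -0.7)
Step 2: at (2.3, -0.7), ∇J = (0.9, 0.5) → (2.3, -0.7) − 0.2·(0.9, 0.5) = (2.12, -0.8)
Step 3: at (2.12, -0.8), ∇J = (0.44, -0.08) → (2.12, -0.8) − 0.2·(0.44, -0.08) = (2.032, -0.784)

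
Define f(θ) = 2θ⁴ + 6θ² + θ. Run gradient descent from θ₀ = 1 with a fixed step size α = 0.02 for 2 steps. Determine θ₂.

0.38958208

f′(θ) = 8θ³ + 12θ + 1
θ₁ = 1 − 0.02·21 = 0.58
θ₂ = 0.58 − 0.02·9.520896 = 0.38958208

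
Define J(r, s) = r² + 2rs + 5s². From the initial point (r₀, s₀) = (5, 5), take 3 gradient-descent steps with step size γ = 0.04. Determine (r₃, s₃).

∇J = (2r + 2s, 2r + 10s)
Step 1: at (5, 5), ∇J = (20, 60) → (5, 5) − 0.04·(20, 60) = (4.2, 2.6)
Step 2: at (4.2, 2.6), ∇J = (13.6, 34.4) → (4.2, 2.6) − 0.04·(13.6, 34.4) = (3.656, 1.224)
Step 3: at (3.656, 1.224), ∇J = (9.76, 19.552) → (3.656, 1.224) − 0.04·(9.76, 19.552) = (3.2656, 0.44192)

(3.2656, 0.44192)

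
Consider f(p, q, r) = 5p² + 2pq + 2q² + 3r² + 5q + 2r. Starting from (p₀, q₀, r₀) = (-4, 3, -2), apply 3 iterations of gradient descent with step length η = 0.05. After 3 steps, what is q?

1.5065

∇f = (10p + 2q, 2p + 4q + 5, 6r + 2)
Step 1: at (-4, 3, -2), ∇f = (-34, 9, -10) → (-4, 3, -2) − 0.05·(-34, 9, -10) = (-2.3, 2.55, -1.5)
Step 2: at (-2.3, 2.55, -1.5), ∇f = (-17.9, 10.6, -7) → (-2.3, 2.55, -1.5) − 0.05·(-17.9, 10.6, -7) = (-1.405, 2.02, -1.15)
Step 3: at (-1.405, 2.02, -1.15), ∇f = (-10.01, 10.27, -4.9) → (-1.405, 2.02, -1.15) − 0.05·(-10.01, 10.27, -4.9) = (-0.9045, 1.5065, -0.905)
q = 1.5065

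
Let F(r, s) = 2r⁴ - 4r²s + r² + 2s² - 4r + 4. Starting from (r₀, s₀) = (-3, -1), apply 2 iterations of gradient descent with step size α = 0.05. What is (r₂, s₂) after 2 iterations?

∇F = (8r³ - 8rs + 2r - 4, -4r² + 4s)
Step 1: at (-3, -1), ∇F = (-250, -40) → (-3, -1) − 0.05·(-250, -40) = (9.5, 1)
Step 2: at (9.5, 1), ∇F = (6798, -357) → (9.5, 1) − 0.05·(6798, -357) = (-330.4, 18.85)

(-330.4, 18.85)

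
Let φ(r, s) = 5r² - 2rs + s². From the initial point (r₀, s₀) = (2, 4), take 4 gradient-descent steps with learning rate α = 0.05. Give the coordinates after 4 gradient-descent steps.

(0.7792, 3.0704)

∇φ = (10r - 2s, -2r + 2s)
Step 1: at (2, 4), ∇φ = (12, 4) → (2, 4) − 0.05·(12, 4) = (1.4, 3.8)
Step 2: at (1.4, 3.8), ∇φ = (6.4, 4.8) → (1.4, 3.8) − 0.05·(6.4, 4.8) = (1.08, 3.56)
Step 3: at (1.08, 3.56), ∇φ = (3.68, 4.96) → (1.08, 3.56) − 0.05·(3.68, 4.96) = (0.896, 3.312)
Step 4: at (0.896, 3.312), ∇φ = (2.336, 4.832) → (0.896, 3.312) − 0.05·(2.336, 4.832) = (0.7792, 3.0704)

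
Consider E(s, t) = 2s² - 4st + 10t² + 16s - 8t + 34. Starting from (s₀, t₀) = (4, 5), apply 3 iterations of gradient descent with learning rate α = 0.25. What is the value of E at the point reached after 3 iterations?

699460

∇E = (4s - 4t + 16, -4s + 20t - 8)
Step 1: at (4, 5), ∇E = (12, 76) → (4, 5) − 0.25·(12, 76) = (1, -14)
Step 2: at (1, -14), ∇E = (76, -292) → (1, -14) − 0.25·(76, -292) = (-18, 59)
Step 3: at (-18, 59), ∇E = (-292, 1244) → (-18, 59) − 0.25·(-292, 1244) = (55, -252)
E(55, -252) = 699460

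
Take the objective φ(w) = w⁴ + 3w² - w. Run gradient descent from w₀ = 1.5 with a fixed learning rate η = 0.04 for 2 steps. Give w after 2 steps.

0.48445696

φ′(w) = 4w³ + 6w - 1
Step 1: φ′(1.5) = 21.5; w₁ = 1.5 − 0.04·21.5 = 0.64
Step 2: φ′(0.64) = 3.888576; w₂ = 0.64 − 0.04·3.888576 = 0.48445696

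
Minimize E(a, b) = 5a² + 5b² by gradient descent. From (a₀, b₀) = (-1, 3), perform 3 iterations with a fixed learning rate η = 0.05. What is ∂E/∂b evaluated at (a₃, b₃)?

3.75

∇E = (10a, 10b)
(a₁, b₁) = (-1, 3) − 0.05·(-10, 30) = (-0.5, 1.5)
(a₂, b₂) = (-0.5, 1.5) − 0.05·(-5, 15) = (-0.25, 0.75)
(a₃, b₃) = (-0.25, 0.75) − 0.05·(-2.5, 7.5) = (-0.125, 0.375)
∂E/∂b at (-0.125, 0.375) = 3.75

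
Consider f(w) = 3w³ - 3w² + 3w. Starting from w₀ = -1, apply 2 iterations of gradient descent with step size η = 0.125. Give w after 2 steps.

f′(w) = 9w² - 6w + 3
Step 1: f′(-1) = 18; w₁ = -1 − 0.125·18 = -3.25
Step 2: f′(-3.25) = 117.5625; w₂ = -3.25 − 0.125·117.5625 = -17.9453125

-17.9453125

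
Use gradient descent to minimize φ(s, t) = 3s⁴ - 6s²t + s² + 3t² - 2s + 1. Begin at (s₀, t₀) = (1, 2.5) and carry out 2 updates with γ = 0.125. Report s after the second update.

∇φ = (12s³ - 12st + 2s - 2, -6s² + 6t)
Step 1: at (1, 2.5), ∇φ = (-18, 9) → (1, 2.5) − 0.125·(-18, 9) = (3.25, 1.375)
Step 2: at (3.25, 1.375), ∇φ = (362.8125, -55.125) → (3.25, 1.375) − 0.125·(362.8125, -55.125) = (-42.1015625, 8.265625)
s = -42.1015625

-42.1015625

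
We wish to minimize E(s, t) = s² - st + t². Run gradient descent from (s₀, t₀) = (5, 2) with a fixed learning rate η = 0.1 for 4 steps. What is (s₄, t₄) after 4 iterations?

∇E = (2s - t, -s + 2t)
(s₁, t₁) = (5, 2) − 0.1·(8, -1) = (4.2, 2.1)
(s₂, t₂) = (4.2, 2.1) − 0.1·(6.3, 0) = (3.57, 2.1)
(s₃, t₃) = (3.57, 2.1) − 0.1·(5.04, 0.63) = (3.066, 2.037)
(s₄, t₄) = (3.066, 2.037) − 0.1·(4.095, 1.008) = (2.6565, 1.9362)

(2.6565, 1.9362)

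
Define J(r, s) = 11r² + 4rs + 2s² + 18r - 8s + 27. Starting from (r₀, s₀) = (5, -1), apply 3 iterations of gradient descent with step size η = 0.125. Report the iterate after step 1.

(-10.5, -2)

∇J = (22r + 4s + 18, 4r + 4s - 8)
(r₁, s₁) = (5, -1) − 0.125·(124, 8) = (-10.5, -2)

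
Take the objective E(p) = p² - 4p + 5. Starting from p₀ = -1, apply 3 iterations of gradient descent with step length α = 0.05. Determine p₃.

E′(p) = 2p - 4
p₁ = -1 − 0.05·(-6) = -0.7
p₂ = -0.7 − 0.05·(-5.4) = -0.43
p₃ = -0.43 − 0.05·(-4.86) = -0.187

-0.187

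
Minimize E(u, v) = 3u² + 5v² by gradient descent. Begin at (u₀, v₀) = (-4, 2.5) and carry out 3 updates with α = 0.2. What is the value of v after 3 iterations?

-2.5

∇E = (6u, 10v)
(u₁, v₁) = (-4, 2.5) − 0.2·(-24, 25) = (0.8, -2.5)
(u₂, v₂) = (0.8, -2.5) − 0.2·(4.8, -25) = (-0.16, 2.5)
(u₃, v₃) = (-0.16, 2.5) − 0.2·(-0.96, 25) = (0.032, -2.5)
v = -2.5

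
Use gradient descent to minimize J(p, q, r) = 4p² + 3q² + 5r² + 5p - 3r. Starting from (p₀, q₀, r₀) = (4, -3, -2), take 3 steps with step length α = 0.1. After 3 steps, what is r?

0.3

∇J = (8p + 5, 6q, 10r - 3)
(p₁, q₁, r₁) = (4, -3, -2) − 0.1·(37, -18, -23) = (0.3, -1.2, 0.3)
(p₂, q₂, r₂) = (0.3, -1.2, 0.3) − 0.1·(7.4, -7.2, 0) = (-0.44, -0.48, 0.3)
(p₃, q₃, r₃) = (-0.44, -0.48, 0.3) − 0.1·(1.48, -2.88, 0) = (-0.588, -0.192, 0.3)
r = 0.3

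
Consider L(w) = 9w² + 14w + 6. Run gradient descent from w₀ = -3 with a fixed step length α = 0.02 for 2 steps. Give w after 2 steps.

-1.688

L′(w) = 18w + 14
w₁ = -3 − 0.02·(-40) = -2.2
w₂ = -2.2 − 0.02·(-25.6) = -1.688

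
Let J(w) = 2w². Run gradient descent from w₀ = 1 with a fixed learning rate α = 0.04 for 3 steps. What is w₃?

0.592704

J′(w) = 4w
Step 1: J′(1) = 4; w₁ = 1 − 0.04·4 = 0.84
Step 2: J′(0.84) = 3.36; w₂ = 0.84 − 0.04·3.36 = 0.7056
Step 3: J′(0.7056) = 2.8224; w₃ = 0.7056 − 0.04·2.8224 = 0.592704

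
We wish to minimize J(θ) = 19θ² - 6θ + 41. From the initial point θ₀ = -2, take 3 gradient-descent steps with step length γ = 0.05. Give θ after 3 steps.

J′(θ) = 38θ - 6
Step 1: J′(-2) = -82; θ₁ = -2 − 0.05·(-82) = 2.1
Step 2: J′(2.1) = 73.8; θ₂ = 2.1 − 0.05·73.8 = -1.59
Step 3: J′(-1.59) = -66.42; θ₃ = -1.59 − 0.05·(-66.42) = 1.731

1.731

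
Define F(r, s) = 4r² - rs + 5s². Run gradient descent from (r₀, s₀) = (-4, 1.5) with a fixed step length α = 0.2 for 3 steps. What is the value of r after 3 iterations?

∇F = (8r - s, -r + 10s)
(r₁, s₁) = (-4, 1.5) − 0.2·(-33.5, 19) = (2.7, -2.3)
(r₂, s₂) = (2.7, -2.3) − 0.2·(23.9, -25.7) = (-2.08, 2.84)
(r₃, s₃) = (-2.08, 2.84) − 0.2·(-19.48, 30.48) = (1.816, -3.256)
r = 1.816

1.816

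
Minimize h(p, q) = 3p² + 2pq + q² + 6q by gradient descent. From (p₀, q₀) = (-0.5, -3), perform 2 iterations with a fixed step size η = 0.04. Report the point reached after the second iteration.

∇h = (6p + 2q, 2p + 2q + 6)
Step 1: at (-0.5, -3), ∇h = (-9, -1) → (-0.5, -3) − 0.04·(-9, -1) = (-0.14, -2.96)
Step 2: at (-0.14, -2.96), ∇h = (-6.76, -0.2) → (-0.14, -2.96) − 0.04·(-6.76, -0.2) = (0.1304, -2.952)

(0.1304, -2.952)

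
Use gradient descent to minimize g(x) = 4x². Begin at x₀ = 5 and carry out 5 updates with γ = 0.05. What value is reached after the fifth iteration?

g′(x) = 8x
x₁ = 5 − 0.05·40 = 3
x₂ = 3 − 0.05·24 = 1.8
x₃ = 1.8 − 0.05·14.4 = 1.08
x₄ = 1.08 − 0.05·8.64 = 0.648
x₅ = 0.648 − 0.05·5.184 = 0.3888

0.3888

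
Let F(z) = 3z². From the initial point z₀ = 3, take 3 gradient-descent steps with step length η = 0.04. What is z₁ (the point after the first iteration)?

F′(z) = 6z
z₁ = 3 − 0.04·18 = 2.28

2.28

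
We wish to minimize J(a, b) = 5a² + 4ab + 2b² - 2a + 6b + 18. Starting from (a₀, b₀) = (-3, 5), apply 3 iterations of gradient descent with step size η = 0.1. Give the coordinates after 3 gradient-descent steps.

(-0.712, 1.264)

∇J = (10a + 4b - 2, 4a + 4b + 6)
(a₁, b₁) = (-3, 5) − 0.1·(-12, 14) = (-1.8, 3.6)
(a₂, b₂) = (-1.8, 3.6) − 0.1·(-5.6, 13.2) = (-1.24, 2.28)
(a₃, b₃) = (-1.24, 2.28) − 0.1·(-5.28, 10.16) = (-0.712, 1.264)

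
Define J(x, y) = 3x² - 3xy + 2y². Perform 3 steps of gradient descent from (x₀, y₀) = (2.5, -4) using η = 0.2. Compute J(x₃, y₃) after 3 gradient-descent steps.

5.168

∇J = (6x - 3y, -3x + 4y)
(x₁, y₁) = (2.5, -4) − 0.2·(27, -23.5) = (-2.9, 0.7)
(x₂, y₂) = (-2.9, 0.7) − 0.2·(-19.5, 11.5) = (1, -1.6)
(x₃, y₃) = (1, -1.6) − 0.2·(10.8, -9.4) = (-1.16, 0.28)
J(-1.16, 0.28) = 5.168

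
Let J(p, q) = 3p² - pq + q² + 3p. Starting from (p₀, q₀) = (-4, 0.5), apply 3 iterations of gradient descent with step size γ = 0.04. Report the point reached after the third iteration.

∇J = (6p - q + 3, -p + 2q)
Step 1: at (-4, 0.5), ∇J = (-21.5, 5) → (-4, 0.5) − 0.04·(-21.5, 5) = (-3.14, 0.3)
Step 2: at (-3.14, 0.3), ∇J = (-16.14, 3.74) → (-3.14, 0.3) − 0.04·(-16.14, 3.74) = (-2.4944, 0.1504)
Step 3: at (-2.4944, 0.1504), ∇J = (-12.1168, 2.7952) → (-2.4944, 0.1504) − 0.04·(-12.1168, 2.7952) = (-2.009728, 0.038592)

(-2.009728, 0.038592)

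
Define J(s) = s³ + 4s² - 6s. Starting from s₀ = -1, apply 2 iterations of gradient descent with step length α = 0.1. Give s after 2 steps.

J′(s) = 3s² + 8s - 6
Step 1: J′(-1) = -11; s₁ = -1 − 0.1·(-11) = 0.1
Step 2: J′(0.1) = -5.17; s₂ = 0.1 − 0.1·(-5.17) = 0.617

0.617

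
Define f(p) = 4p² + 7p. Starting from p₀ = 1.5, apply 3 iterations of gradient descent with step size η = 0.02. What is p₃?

f′(p) = 8p + 7
Step 1: f′(1.5) = 19; p₁ = 1.5 − 0.02·19 = 1.12
Step 2: f′(1.12) = 15.96; p₂ = 1.12 − 0.02·15.96 = 0.8008
Step 3: f′(0.8008) = 13.4064; p₃ = 0.8008 − 0.02·13.4064 = 0.532672

0.532672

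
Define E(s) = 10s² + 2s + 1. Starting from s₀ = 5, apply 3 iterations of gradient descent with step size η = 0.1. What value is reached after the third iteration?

-5.2

E′(s) = 20s + 2
s₁ = 5 − 0.1·102 = -5.2
s₂ = -5.2 − 0.1·(-102) = 5
s₃ = 5 − 0.1·102 = -5.2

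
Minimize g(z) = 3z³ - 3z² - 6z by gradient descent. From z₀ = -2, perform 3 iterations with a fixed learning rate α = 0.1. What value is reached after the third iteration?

-1805.4191504

g′(z) = 9z² - 6z - 6
Step 1: g′(-2) = 42; z₁ = -2 − 0.1·42 = -6.2
Step 2: g′(-6.2) = 377.16; z₂ = -6.2 − 0.1·377.16 = -43.916
Step 3: g′(-43.916) = 17615.031504; z₃ = -43.916 − 0.1·17615.031504 = -1805.4191504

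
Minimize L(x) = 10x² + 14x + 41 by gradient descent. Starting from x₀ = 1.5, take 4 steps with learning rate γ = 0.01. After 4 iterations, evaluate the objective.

L′(x) = 20x + 14
x₁ = 1.5 − 0.01·44 = 1.06
x₂ = 1.06 − 0.01·35.2 = 0.708
x₃ = 0.708 − 0.01·28.16 = 0.4264
x₄ = 0.4264 − 0.01·22.528 = 0.20112
L(0.20112) = 44.220172544

44.220172544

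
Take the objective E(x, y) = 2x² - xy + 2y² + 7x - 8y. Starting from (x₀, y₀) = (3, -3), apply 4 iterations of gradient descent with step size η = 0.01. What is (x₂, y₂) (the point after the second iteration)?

∇E = (4x - y + 7, -x + 4y - 8)
(x₁, y₁) = (3, -3) − 0.01·(22, -23) = (2.78, -2.77)
(x₂, y₂) = (2.78, -2.77) − 0.01·(20.89, -21.86) = (2.5711, -2.5514)

(2.5711, -2.5514)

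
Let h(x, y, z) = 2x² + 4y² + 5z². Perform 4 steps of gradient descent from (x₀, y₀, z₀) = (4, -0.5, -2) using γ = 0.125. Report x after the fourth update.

∇h = (4x, 8y, 10z)
Step 1: at (4, -0.5, -2), ∇h = (16, -4, -20) → (4, -0.5, -2) − 0.125·(16, -4, -20) = (2, 0, 0.5)
Step 2: at (2, 0, 0.5), ∇h = (8, 0, 5) → (2, 0, 0.5) − 0.125·(8, 0, 5) = (1, 0, -0.125)
Step 3: at (1, 0, -0.125), ∇h = (4, 0, -1.25) → (1, 0, -0.125) − 0.125·(4, 0, -1.25) = (0.5, 0, 0.03125)
Step 4: at (0.5, 0, 0.03125), ∇h = (2, 0, 0.3125) → (0.5, 0, 0.03125) − 0.125·(2, 0, 0.3125) = (0.25, 0, -0.0078125)
x = 0.25

0.25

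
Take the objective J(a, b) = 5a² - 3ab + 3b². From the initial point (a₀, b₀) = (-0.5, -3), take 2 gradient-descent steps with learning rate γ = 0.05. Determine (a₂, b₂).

∇J = (10a - 3b, -3a + 6b)
Step 1: at (-0.5, -3), ∇J = (4, -16.5) → (-0.5, -3) − 0.05·(4, -16.5) = (-0.7, -2.175)
Step 2: at (-0.7, -2.175), ∇J = (-0.475, -10.95) → (-0.7, -2.175) − 0.05·(-0.475, -10.95) = (-0.67625, -1.6275)

(-0.67625, -1.6275)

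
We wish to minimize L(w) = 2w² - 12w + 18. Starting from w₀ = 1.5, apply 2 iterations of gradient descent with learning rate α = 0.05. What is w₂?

2.04

L′(w) = 4w - 12
Step 1: L′(1.5) = -6; w₁ = 1.5 − 0.05·(-6) = 1.8
Step 2: L′(1.8) = -4.8; w₂ = 1.8 − 0.05·(-4.8) = 2.04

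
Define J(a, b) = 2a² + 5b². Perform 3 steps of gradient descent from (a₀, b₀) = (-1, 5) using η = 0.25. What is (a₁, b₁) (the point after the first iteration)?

(0, -7.5)

∇J = (4a, 10b)
Step 1: at (-1, 5), ∇J = (-4, 50) → (-1, 5) − 0.25·(-4, 50) = (0, -7.5)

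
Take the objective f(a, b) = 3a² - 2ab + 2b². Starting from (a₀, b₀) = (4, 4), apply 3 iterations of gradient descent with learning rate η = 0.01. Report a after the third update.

3.54352

∇f = (6a - 2b, -2a + 4b)
(a₁, b₁) = (4, 4) − 0.01·(16, 8) = (3.84, 3.92)
(a₂, b₂) = (3.84, 3.92) − 0.01·(15.2, 8) = (3.688, 3.84)
(a₃, b₃) = (3.688, 3.84) − 0.01·(14.448, 7.984) = (3.54352, 3.76016)
a = 3.54352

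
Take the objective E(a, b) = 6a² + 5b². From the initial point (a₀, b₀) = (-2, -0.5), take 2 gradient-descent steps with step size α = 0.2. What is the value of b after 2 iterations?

∇E = (12a, 10b)
Step 1: at (-2, -0.5), ∇E = (-24, -5) → (-2, -0.5) − 0.2·(-24, -5) = (2.8, 0.5)
Step 2: at (2.8, 0.5), ∇E = (33.6, 5) → (2.8, 0.5) − 0.2·(33.6, 5) = (-3.92, -0.5)
b = -0.5

-0.5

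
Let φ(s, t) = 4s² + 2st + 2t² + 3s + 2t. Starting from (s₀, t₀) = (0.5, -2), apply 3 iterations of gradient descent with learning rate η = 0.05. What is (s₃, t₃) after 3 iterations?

∇φ = (8s + 2t + 3, 2s + 4t + 2)
Step 1: at (0.5, -2), ∇φ = (3, -5) → (0.5, -2) − 0.05·(3, -5) = (0.35, -1.75)
Step 2: at (0.35, -1.75), ∇φ = (2.3, -4.3) → (0.35, -1.75) − 0.05·(2.3, -4.3) = (0.235, -1.535)
Step 3: at (0.235, -1.535), ∇φ = (1.81, -3.67) → (0.235, -1.535) − 0.05·(1.81, -3.67) = (0.1445, -1.3515)

(0.1445, -1.3515)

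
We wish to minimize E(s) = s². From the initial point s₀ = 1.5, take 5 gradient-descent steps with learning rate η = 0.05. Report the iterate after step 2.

E′(s) = 2s
s₁ = 1.5 − 0.05·3 = 1.35
s₂ = 1.35 − 0.05·2.7 = 1.215

1.215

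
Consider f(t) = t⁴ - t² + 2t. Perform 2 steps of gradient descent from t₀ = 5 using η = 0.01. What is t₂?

f′(t) = 4t³ - 2t + 2
Step 1: f′(5) = 492; t₁ = 5 − 0.01·492 = 0.08
Step 2: f′(0.08) = 1.842048; t₂ = 0.08 − 0.01·1.842048 = 0.06157952

0.06157952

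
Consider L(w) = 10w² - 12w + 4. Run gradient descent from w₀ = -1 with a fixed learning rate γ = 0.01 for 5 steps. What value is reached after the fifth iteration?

0.075712

L′(w) = 20w - 12
w₁ = -1 − 0.01·(-32) = -0.68
w₂ = -0.68 − 0.01·(-25.6) = -0.424
w₃ = -0.424 − 0.01·(-20.48) = -0.2192
w₄ = -0.2192 − 0.01·(-16.384) = -0.05536
w₅ = -0.05536 − 0.01·(-13.1072) = 0.075712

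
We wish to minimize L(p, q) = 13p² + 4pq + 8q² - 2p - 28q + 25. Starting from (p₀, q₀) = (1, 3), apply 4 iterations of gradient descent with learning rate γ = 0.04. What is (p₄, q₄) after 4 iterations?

(-0.20717312, 1.82084352)

∇L = (26p + 4q - 2, 4p + 16q - 28)
(p₁, q₁) = (1, 3) − 0.04·(36, 24) = (-0.44, 2.04)
(p₂, q₂) = (-0.44, 2.04) − 0.04·(-5.28, 2.88) = (-0.2288, 1.9248)
(p₃, q₃) = (-0.2288, 1.9248) − 0.04·(-0.2496, 1.8816) = (-0.218816, 1.849536)
(p₄, q₄) = (-0.218816, 1.849536) − 0.04·(-0.291072, 0.717312) = (-0.20717312, 1.82084352)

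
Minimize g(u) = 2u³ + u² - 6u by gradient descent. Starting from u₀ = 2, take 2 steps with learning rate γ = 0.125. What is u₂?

-0.234375

g′(u) = 6u² + 2u - 6
Step 1: g′(2) = 22; u₁ = 2 − 0.125·22 = -0.75
Step 2: g′(-0.75) = -4.125; u₂ = -0.75 − 0.125·(-4.125) = -0.234375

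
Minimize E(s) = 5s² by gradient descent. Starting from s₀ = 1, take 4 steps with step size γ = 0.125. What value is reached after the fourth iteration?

E′(s) = 10s
Step 1: E′(1) = 10; s₁ = 1 − 0.125·10 = -0.25
Step 2: E′(-0.25) = -2.5; s₂ = -0.25 − 0.125·(-2.5) = 0.0625
Step 3: E′(0.0625) = 0.625; s₃ = 0.0625 − 0.125·0.625 = -0.015625
Step 4: E′(-0.015625) = -0.15625; s₄ = -0.015625 − 0.125·(-0.15625) = 0.00390625

0.00390625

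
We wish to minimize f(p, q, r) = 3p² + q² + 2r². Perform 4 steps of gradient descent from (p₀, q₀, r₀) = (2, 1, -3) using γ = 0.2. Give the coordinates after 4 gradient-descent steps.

∇f = (6p, 2q, 4r)
(p₁, q₁, r₁) = (2, 1, -3) − 0.2·(12, 2, -12) = (-0.4, 0.6, -0.6)
(p₂, q₂, r₂) = (-0.4, 0.6, -0.6) − 0.2·(-2.4, 1.2, -2.4) = (0.08, 0.36, -0.12)
(p₃, q₃, r₃) = (0.08, 0.36, -0.12) − 0.2·(0.48, 0.72, -0.48) = (-0.016, 0.216, -0.024)
(p₄, q₄, r₄) = (-0.016, 0.216, -0.024) − 0.2·(-0.096, 0.432, -0.096) = (0.0032, 0.1296, -0.0048)

(0.0032, 0.1296, -0.0048)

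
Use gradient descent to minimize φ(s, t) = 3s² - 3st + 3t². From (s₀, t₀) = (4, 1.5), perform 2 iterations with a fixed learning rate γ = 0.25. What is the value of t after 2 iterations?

∇φ = (6s - 3t, -3s + 6t)
Step 1: at (4, 1.5), ∇φ = (19.5, -3) → (4, 1.5) − 0.25·(19.5, -3) = (-0.875, 2.25)
Step 2: at (-0.875, 2.25), ∇φ = (-12, 16.125) → (-0.875, 2.25) − 0.25·(-12, 16.125) = (2.125, -1.78125)
t = -1.78125

-1.78125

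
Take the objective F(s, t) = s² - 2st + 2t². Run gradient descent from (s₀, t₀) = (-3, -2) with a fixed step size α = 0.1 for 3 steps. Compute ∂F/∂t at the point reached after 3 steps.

∇F = (2s - 2t, -2s + 4t)
Step 1: at (-3, -2), ∇F = (-2, -2) → (-3, -2) − 0.1·(-2, -2) = (-2.8, -1.8)
Step 2: at (-2.8, -1.8), ∇F = (-2, -1.6) → (-2.8, -1.8) − 0.1·(-2, -1.6) = (-2.6, -1.64)
Step 3: at (-2.6, -1.64), ∇F = (-1.92, -1.36) → (-2.6, -1.64) − 0.1·(-1.92, -1.36) = (-2.408, -1.504)
∂F/∂t at (-2.408, -1.504) = -1.2

-1.2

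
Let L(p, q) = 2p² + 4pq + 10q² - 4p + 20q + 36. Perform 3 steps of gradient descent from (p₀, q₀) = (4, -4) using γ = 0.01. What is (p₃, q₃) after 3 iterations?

(4.066752, -2.930112)

∇L = (4p + 4q - 4, 4p + 20q + 20)
Step 1: at (4, -4), ∇L = (-4, -44) → (4, -4) − 0.01·(-4, -44) = (4.04, -3.56)
Step 2: at (4.04, -3.56), ∇L = (-2.08, -35.04) → (4.04, -3.56) − 0.01·(-2.08, -35.04) = (4.0608, -3.2096)
Step 3: at (4.0608, -3.2096), ∇L = (-0.5952, -27.9488) → (4.0608, -3.2096) − 0.01·(-0.5952, -27.9488) = (4.066752, -2.930112)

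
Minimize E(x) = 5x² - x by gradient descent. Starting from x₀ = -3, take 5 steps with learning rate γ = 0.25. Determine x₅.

23.640625

E′(x) = 10x - 1
Step 1: E′(-3) = -31; x₁ = -3 − 0.25·(-31) = 4.75
Step 2: E′(4.75) = 46.5; x₂ = 4.75 − 0.25·46.5 = -6.875
Step 3: E′(-6.875) = -69.75; x₃ = -6.875 − 0.25·(-69.75) = 10.5625
Step 4: E′(10.5625) = 104.625; x₄ = 10.5625 − 0.25·104.625 = -15.59375
Step 5: E′(-15.59375) = -156.9375; x₅ = -15.59375 − 0.25·(-156.9375) = 23.640625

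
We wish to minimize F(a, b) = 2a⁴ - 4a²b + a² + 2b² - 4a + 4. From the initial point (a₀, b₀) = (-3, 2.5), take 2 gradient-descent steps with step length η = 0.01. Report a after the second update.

∇F = (8a³ - 8ab + 2a - 4, -4a² + 4b)
Step 1: at (-3, 2.5), ∇F = (-166, -26) → (-3, 2.5) − 0.01·(-166, -26) = (-1.34, 2.76)
Step 2: at (-1.34, 2.76), ∇F = (3.658368, 3.8576) → (-1.34, 2.76) − 0.01·(3.658368, 3.8576) = (-1.37658368, 2.721424)
a = -1.37658368

-1.37658368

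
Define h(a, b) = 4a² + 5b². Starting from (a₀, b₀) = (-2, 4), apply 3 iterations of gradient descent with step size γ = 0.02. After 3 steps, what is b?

2.048

∇h = (8a, 10b)
Step 1: at (-2, 4), ∇h = (-16, 40) → (-2, 4) − 0.02·(-16, 40) = (-1.68, 3.2)
Step 2: at (-1.68, 3.2), ∇h = (-13.44, 32) → (-1.68, 3.2) − 0.02·(-13.44, 32) = (-1.4112, 2.56)
Step 3: at (-1.4112, 2.56), ∇h = (-11.2896, 25.6) → (-1.4112, 2.56) − 0.02·(-11.2896, 25.6) = (-1.185408, 2.048)
b = 2.048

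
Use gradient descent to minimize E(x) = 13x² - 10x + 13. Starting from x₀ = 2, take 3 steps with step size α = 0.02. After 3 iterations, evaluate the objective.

E′(x) = 26x - 10
x₁ = 2 − 0.02·42 = 1.16
x₂ = 1.16 − 0.02·20.16 = 0.7568
x₃ = 0.7568 − 0.02·9.6768 = 0.563264
E(0.563264) = 11.491822338048

11.491822338048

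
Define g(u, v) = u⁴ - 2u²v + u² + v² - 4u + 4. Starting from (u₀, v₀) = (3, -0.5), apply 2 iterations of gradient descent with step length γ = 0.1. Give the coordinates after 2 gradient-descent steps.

∇g = (4u³ - 4uv + 2u - 4, -2u² + 2v)
Step 1: at (3, -0.5), ∇g = (116, -19) → (3, -0.5) − 0.1·(116, -19) = (-8.6, 1.4)
Step 2: at (-8.6, 1.4), ∇g = (-2517.264, -145.12) → (-8.6, 1.4) − 0.1·(-2517.264, -145.12) = (243.1264, 15.912)

(243.1264, 15.912)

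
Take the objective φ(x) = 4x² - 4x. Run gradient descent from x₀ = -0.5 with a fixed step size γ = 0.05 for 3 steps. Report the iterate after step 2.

0.14

φ′(x) = 8x - 4
Step 1: φ′(-0.5) = -8; x₁ = -0.5 − 0.05·(-8) = -0.1
Step 2: φ′(-0.1) = -4.8; x₂ = -0.1 − 0.05·(-4.8) = 0.14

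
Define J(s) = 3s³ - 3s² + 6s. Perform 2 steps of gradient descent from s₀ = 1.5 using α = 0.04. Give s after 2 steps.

0.528204

J′(s) = 9s² - 6s + 6
s₁ = 1.5 − 0.04·17.25 = 0.81
s₂ = 0.81 − 0.04·7.0449 = 0.528204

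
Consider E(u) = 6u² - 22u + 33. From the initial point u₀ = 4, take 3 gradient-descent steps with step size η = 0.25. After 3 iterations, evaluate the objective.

1815.5

E′(u) = 12u - 22
Step 1: E′(4) = 26; u₁ = 4 − 0.25·26 = -2.5
Step 2: E′(-2.5) = -52; u₂ = -2.5 − 0.25·(-52) = 10.5
Step 3: E′(10.5) = 104; u₃ = 10.5 − 0.25·104 = -15.5
E(-15.5) = 1815.5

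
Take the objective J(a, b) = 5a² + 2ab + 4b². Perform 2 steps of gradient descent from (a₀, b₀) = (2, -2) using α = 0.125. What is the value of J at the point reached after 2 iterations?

∇J = (10a + 2b, 2a + 8b)
Step 1: at (2, -2), ∇J = (16, -12) → (2, -2) − 0.125·(16, -12) = (0, -0.5)
Step 2: at (0, -0.5), ∇J = (-1, -4) → (0, -0.5) − 0.125·(-1, -4) = (0.125, 0)
J(0.125, 0) = 0.078125

0.078125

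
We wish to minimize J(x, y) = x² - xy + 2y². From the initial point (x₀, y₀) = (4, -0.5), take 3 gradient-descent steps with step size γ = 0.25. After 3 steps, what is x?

0.7109375

∇J = (2x - y, -x + 4y)
Step 1: at (4, -0.5), ∇J = (8.5, -6) → (4, -0.5) − 0.25·(8.5, -6) = (1.875, 1)
Step 2: at (1.875, 1), ∇J = (2.75, 2.125) → (1.875, 1) − 0.25·(2.75, 2.125) = (1.1875, 0.46875)
Step 3: at (1.1875, 0.46875), ∇J = (1.90625, 0.6875) → (1.1875, 0.46875) − 0.25·(1.90625, 0.6875) = (0.7109375, 0.296875)
x = 0.7109375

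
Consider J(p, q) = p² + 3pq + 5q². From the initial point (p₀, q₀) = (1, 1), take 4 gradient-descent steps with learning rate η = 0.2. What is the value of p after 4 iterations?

1.0752

∇J = (2p + 3q, 3p + 10q)
Step 1: at (1, 1), ∇J = (5, 13) → (1, 1) − 0.2·(5, 13) = (0, -1.6)
Step 2: at (0, -1.6), ∇J = (-4.8, -16) → (0, -1.6) − 0.2·(-4.8, -16) = (0.96, 1.6)
Step 3: at (0.96, 1.6), ∇J = (6.72, 18.88) → (0.96, 1.6) − 0.2·(6.72, 18.88) = (-0.384, -2.176)
Step 4: at (-0.384, -2.176), ∇J = (-7.296, -22.912) → (-0.384, -2.176) − 0.2·(-7.296, -22.912) = (1.0752, 2.4064)
p = 1.0752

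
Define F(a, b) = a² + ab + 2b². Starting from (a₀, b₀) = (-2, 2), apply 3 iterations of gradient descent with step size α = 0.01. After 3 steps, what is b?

1.82651

∇F = (2a + b, a + 4b)
(a₁, b₁) = (-2, 2) − 0.01·(-2, 6) = (-1.98, 1.94)
(a₂, b₂) = (-1.98, 1.94) − 0.01·(-2.02, 5.78) = (-1.9598, 1.8822)
(a₃, b₃) = (-1.9598, 1.8822) − 0.01·(-2.0374, 5.569) = (-1.939426, 1.82651)
b = 1.82651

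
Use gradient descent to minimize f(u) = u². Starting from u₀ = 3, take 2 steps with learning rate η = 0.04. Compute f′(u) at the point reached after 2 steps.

f′(u) = 2u
Step 1: f′(3) = 6; u₁ = 3 − 0.04·6 = 2.76
Step 2: f′(2.76) = 5.52; u₂ = 2.76 − 0.04·5.52 = 2.5392
f′(u) at (2.5392) = 5.0784

5.0784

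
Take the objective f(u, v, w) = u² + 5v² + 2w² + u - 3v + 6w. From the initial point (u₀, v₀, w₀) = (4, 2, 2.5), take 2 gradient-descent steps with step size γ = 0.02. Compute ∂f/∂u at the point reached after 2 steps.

8.2944

∇f = (2u + 1, 10v - 3, 4w + 6)
Step 1: at (4, 2, 2.5), ∇f = (9, 17, 16) → (4, 2, 2.5) − 0.02·(9, 17, 16) = (3.82, 1.66, 2.18)
Step 2: at (3.82, 1.66, 2.18), ∇f = (8.64, 13.6, 14.72) → (3.82, 1.66, 2.18) − 0.02·(8.64, 13.6, 14.72) = (3.6472, 1.388, 1.8856)
∂f/∂u at (3.6472, 1.388, 1.8856) = 8.2944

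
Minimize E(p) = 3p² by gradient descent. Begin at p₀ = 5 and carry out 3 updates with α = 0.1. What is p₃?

0.32

E′(p) = 6p
Step 1: E′(5) = 30; p₁ = 5 − 0.1·30 = 2
Step 2: E′(2) = 12; p₂ = 2 − 0.1·12 = 0.8
Step 3: E′(0.8) = 4.8; p₃ = 0.8 − 0.1·4.8 = 0.32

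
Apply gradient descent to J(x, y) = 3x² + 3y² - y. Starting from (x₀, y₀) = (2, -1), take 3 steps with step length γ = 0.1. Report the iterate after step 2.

∇J = (6x, 6y - 1)
(x₁, y₁) = (2, -1) − 0.1·(12, -7) = (0.8, -0.3)
(x₂, y₂) = (0.8, -0.3) − 0.1·(4.8, -2.8) = (0.32, -0.02)

(0.32, -0.02)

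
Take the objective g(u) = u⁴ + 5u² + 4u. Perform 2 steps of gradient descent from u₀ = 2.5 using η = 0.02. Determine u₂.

g′(u) = 4u³ + 10u + 4
u₁ = 2.5 − 0.02·91.5 = 0.67
u₂ = 0.67 − 0.02·11.903052 = 0.43193896

0.43193896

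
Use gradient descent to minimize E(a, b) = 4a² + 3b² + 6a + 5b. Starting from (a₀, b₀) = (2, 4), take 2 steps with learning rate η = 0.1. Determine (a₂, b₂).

(-0.64, -0.06)

∇E = (8a + 6, 6b + 5)
(a₁, b₁) = (2, 4) − 0.1·(22, 29) = (-0.2, 1.1)
(a₂, b₂) = (-0.2, 1.1) − 0.1·(4.4, 11.6) = (-0.64, -0.06)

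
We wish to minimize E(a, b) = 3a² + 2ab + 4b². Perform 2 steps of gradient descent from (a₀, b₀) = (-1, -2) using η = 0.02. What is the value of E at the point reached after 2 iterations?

∇E = (6a + 2b, 2a + 8b)
(a₁, b₁) = (-1, -2) − 0.02·(-10, -18) = (-0.8, -1.64)
(a₂, b₂) = (-0.8, -1.64) − 0.02·(-8.08, -14.72) = (-0.6384, -1.3456)
E(-0.6384, -1.3456) = 10.1832832

10.1832832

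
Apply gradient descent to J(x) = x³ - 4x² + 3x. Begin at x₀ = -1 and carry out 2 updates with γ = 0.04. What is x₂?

-2.471232

J′(x) = 3x² - 8x + 3
x₁ = -1 − 0.04·14 = -1.56
x₂ = -1.56 − 0.04·22.7808 = -2.471232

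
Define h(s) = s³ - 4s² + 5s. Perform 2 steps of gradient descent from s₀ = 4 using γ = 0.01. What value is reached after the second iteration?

h′(s) = 3s² - 8s + 5
Step 1: h′(4) = 21; s₁ = 4 − 0.01·21 = 3.79
Step 2: h′(3.79) = 17.7723; s₂ = 3.79 − 0.01·17.7723 = 3.612277

3.612277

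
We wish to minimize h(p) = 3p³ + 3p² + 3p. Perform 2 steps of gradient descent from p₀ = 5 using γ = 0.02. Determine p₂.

h′(p) = 9p² + 6p + 3
Step 1: h′(5) = 258; p₁ = 5 − 0.02·258 = -0.16
Step 2: h′(-0.16) = 2.2704; p₂ = -0.16 − 0.02·2.2704 = -0.205408

-0.205408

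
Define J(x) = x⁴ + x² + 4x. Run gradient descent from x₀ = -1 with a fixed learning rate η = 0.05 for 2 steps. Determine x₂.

J′(x) = 4x³ + 2x + 4
Step 1: J′(-1) = -2; x₁ = -1 − 0.05·(-2) = -0.9
Step 2: J′(-0.9) = -0.716; x₂ = -0.9 − 0.05·(-0.716) = -0.8642

-0.8642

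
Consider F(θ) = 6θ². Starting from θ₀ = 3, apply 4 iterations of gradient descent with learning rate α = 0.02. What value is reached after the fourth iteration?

F′(θ) = 12θ
θ₁ = 3 − 0.02·36 = 2.28
θ₂ = 2.28 − 0.02·27.36 = 1.7328
θ₃ = 1.7328 − 0.02·20.7936 = 1.316928
θ₄ = 1.316928 − 0.02·15.803136 = 1.00086528

1.00086528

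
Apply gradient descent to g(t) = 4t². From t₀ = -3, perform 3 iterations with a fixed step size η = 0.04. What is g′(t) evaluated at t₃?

-7.546368

g′(t) = 8t
t₁ = -3 − 0.04·(-24) = -2.04
t₂ = -2.04 − 0.04·(-16.32) = -1.3872
t₃ = -1.3872 − 0.04·(-11.0976) = -0.943296
g′(t) at (-0.943296) = -7.546368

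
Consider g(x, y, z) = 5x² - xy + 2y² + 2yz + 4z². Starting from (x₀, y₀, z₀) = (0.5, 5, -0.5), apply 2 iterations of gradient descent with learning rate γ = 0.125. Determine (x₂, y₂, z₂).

∇g = (10x - y, -x + 4y + 2z, 2y + 8z)
(x₁, y₁, z₁) = (0.5, 5, -0.5) − 0.125·(0, 18.5, 6) = (0.5, 2.6875, -1.25)
(x₂, y₂, z₂) = (0.5, 2.6875, -1.25) − 0.125·(2.3125, 7.75, -4.625) = (0.2109375, 1.71875, -0.671875)

(0.2109375, 1.71875, -0.671875)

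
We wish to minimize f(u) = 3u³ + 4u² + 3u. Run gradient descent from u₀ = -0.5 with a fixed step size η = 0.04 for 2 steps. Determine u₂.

-0.6029

f′(u) = 9u² + 8u + 3
u₁ = -0.5 − 0.04·1.25 = -0.55
u₂ = -0.55 − 0.04·1.3225 = -0.6029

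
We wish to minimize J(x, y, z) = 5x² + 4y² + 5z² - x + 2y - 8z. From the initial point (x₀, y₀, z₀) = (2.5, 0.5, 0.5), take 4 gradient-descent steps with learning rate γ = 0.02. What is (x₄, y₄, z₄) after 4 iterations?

(1.08304, 0.12340352, 0.67712)

∇J = (10x - 1, 8y + 2, 10z - 8)
(x₁, y₁, z₁) = (2.5, 0.5, 0.5) − 0.02·(24, 6, -3) = (2.02, 0.38, 0.56)
(x₂, y₂, z₂) = (2.02, 0.38, 0.56) − 0.02·(19.2, 5.04, -2.4) = (1.636, 0.2792, 0.608)
(x₃, y₃, z₃) = (1.636, 0.2792, 0.608) − 0.02·(15.36, 4.2336, -1.92) = (1.3288, 0.194528, 0.6464)
(x₄, y₄, z₄) = (1.3288, 0.194528, 0.6464) − 0.02·(12.288, 3.556224, -1.536) = (1.08304, 0.12340352, 0.67712)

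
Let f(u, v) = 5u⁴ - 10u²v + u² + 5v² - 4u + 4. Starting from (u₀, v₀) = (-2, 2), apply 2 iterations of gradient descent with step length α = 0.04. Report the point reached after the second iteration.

(2.1537536, 2.60416)

∇f = (20u³ - 20uv + 2u - 4, -10u² + 10v)
Step 1: at (-2, 2), ∇f = (-88, -20) → (-2, 2) − 0.04·(-88, -20) = (1.52, 2.8)
Step 2: at (1.52, 2.8), ∇f = (-15.84384, 4.896) → (1.52, 2.8) − 0.04·(-15.84384, 4.896) = (2.1537536, 2.60416)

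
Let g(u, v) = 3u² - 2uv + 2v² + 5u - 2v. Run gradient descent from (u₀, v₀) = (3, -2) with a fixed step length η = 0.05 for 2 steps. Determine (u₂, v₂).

(0.785, -0.695)

∇g = (6u - 2v + 5, -2u + 4v - 2)
Step 1: at (3, -2), ∇g = (27, -16) → (3, -2) − 0.05·(27, -16) = (1.65, -1.2)
Step 2: at (1.65, -1.2), ∇g = (17.3, -10.1) → (1.65, -1.2) − 0.05·(17.3, -10.1) = (0.785, -0.695)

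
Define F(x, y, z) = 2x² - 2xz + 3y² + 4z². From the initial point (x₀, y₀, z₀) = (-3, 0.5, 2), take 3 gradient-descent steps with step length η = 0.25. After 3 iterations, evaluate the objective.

122.57421875

∇F = (4x - 2z, 6y, -2x + 8z)
Step 1: at (-3, 0.5, 2), ∇F = (-16, 3, 22) → (-3, 0.5, 2) − 0.25·(-16, 3, 22) = (1, -0.25, -3.5)
Step 2: at (1, -0.25, -3.5), ∇F = (11, -1.5, -30) → (1, -0.25, -3.5) − 0.25·(11, -1.5, -30) = (-1.75, 0.125, 4)
Step 3: at (-1.75, 0.125, 4), ∇F = (-15, 0.75, 35.5) → (-1.75, 0.125, 4) − 0.25·(-15, 0.75, 35.5) = (2, -0.0625, -4.875)
F(2, -0.0625, -4.875) = 122.57421875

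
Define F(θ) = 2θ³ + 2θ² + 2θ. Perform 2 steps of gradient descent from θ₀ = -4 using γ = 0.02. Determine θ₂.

F′(θ) = 6θ² + 4θ + 2
Step 1: F′(-4) = 82; θ₁ = -4 − 0.02·82 = -5.64
Step 2: F′(-5.64) = 170.2976; θ₂ = -5.64 − 0.02·170.2976 = -9.045952

-9.045952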